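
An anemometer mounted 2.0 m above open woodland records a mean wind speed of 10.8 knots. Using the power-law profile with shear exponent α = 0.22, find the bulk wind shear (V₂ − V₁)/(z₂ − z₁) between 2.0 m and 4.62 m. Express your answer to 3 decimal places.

0.834 knots/m

Power law: V₂ = V₁ · (z₂/z₁)^α = 10.8 × (2.3100)^0.22 = 12.9843 knots
ΔV/Δz = (12.9843 − 10.8)/(4.62 − 2.0) = 2.1843/2.6200 = 0.83370 knots/m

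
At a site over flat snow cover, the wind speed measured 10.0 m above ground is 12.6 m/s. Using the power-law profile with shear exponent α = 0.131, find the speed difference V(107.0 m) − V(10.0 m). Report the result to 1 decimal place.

Power law: V₂ = V₁ · (z₂/z₁)^α = 12.6 × (10.7000)^0.131 = 17.1878 m/s
ΔV = 17.1878 − 12.6 = 4.5878 m/s

4.6 m/s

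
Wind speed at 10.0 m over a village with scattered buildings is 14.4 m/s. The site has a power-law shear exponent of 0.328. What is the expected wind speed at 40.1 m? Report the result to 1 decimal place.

22.7 m/s

Power-law profile: V₂ = V₁ · (z₂/z₁)^α
V₂ = 14.4 × (40.1/10.0)^0.328 = 14.4 × (4.0100)^0.328
    = 14.4 × 1.5770 = 22.7088 m/s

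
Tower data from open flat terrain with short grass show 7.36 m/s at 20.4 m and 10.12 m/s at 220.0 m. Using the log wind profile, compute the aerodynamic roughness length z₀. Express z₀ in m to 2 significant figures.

Log law: V(z) ∝ ln(z/z₀). With r = V₁/V₂ = 7.36/10.12 = 0.72727,
r · ln(z₂/z₀) = ln(z₁/z₀) ⇒ ln z₀ = (ln z₁ − r·ln z₂)/(1 − r)
ln z₀ = (3.01553 − 0.72727×5.39363) / 0.27273 = -3.3260
z₀ = exp(-3.3260) = 0.03593 m

z₀ ≈ 0.036 m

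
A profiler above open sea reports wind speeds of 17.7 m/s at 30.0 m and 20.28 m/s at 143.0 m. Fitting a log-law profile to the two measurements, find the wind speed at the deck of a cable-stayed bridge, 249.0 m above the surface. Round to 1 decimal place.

Log law: V ∝ ln(z/z₀). From the pair, with r = V₁/V₂ = 0.87278,
ln z₀ = (ln z₁ − r·ln z₂)/(1 − r) = (3.4012 − 0.87278×4.9628)/0.12722 = -7.3124 → z₀ = 0.0006672 m
V₃ = V₁ · ln(z₃/z₀)/ln(z₁/z₀) = 17.7 × 12.8299/10.7136 = 21.1963 m/s

21.2 m/s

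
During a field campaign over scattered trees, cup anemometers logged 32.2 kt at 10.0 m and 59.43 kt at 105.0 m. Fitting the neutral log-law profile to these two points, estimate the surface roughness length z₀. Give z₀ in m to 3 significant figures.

z₀ ≈ 0.620 m

Log law: V(z) ∝ ln(z/z₀). With r = V₁/V₂ = 32.2/59.43 = 0.54181,
r · ln(z₂/z₀) = ln(z₁/z₀) ⇒ ln z₀ = (ln z₁ − r·ln z₂)/(1 − r)
ln z₀ = (2.30259 − 0.54181×4.65396) / 0.45819 = -0.4780
z₀ = exp(-0.4780) = 0.6200 m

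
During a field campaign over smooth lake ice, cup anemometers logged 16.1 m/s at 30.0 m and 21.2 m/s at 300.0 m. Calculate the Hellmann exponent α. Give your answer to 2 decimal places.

α ≈ 0.12

Power law: V₂/V₁ = (z₂/z₁)^α ⇒ α = ln(V₂/V₁) / ln(z₂/z₁)
α = ln(21.2/16.1) / ln(300.0/30.0) = ln(1.3168) / ln(10.0000)
  = 0.27518 / 2.30259 = 0.11951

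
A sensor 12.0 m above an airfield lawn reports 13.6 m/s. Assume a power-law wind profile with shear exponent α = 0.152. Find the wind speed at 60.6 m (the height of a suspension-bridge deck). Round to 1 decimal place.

17.4 m/s

Power-law profile: V₂ = V₁ · (z₂/z₁)^α
V₂ = 13.6 × (60.6/12.0)^0.152 = 13.6 × (5.0500)^0.152
    = 13.6 × 1.2791 = 17.3956 m/s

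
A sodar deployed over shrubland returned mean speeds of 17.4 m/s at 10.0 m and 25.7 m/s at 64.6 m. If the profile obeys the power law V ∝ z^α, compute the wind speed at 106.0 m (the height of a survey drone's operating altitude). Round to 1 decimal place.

First find α: α = ln(V₂/V₁)/ln(z₂/z₁) = ln(25.7/17.4)/ln(64.6/10.0) = 0.39002/1.86563 = 0.2091
Extrapolate from 64.6 m to 106.0 m: V₃ = 25.7 × (106.0/64.6)^0.2091 = 25.7 × 1.1091 = 28.5033 m/s

28.5 m/s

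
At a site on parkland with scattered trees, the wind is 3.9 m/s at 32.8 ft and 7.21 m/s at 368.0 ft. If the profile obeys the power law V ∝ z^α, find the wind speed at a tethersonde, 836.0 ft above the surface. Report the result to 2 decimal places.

First find α: α = ln(V₂/V₁)/ln(z₂/z₁) = ln(7.21/3.9)/ln(368.0/32.8) = 0.61449/2.41765 = 0.2542
Extrapolate from 368.0 ft to 836.0 ft: V₃ = 7.21 × (836.0/368.0)^0.2542 = 7.21 × 1.2319 = 8.8820 m/s

8.88 m/s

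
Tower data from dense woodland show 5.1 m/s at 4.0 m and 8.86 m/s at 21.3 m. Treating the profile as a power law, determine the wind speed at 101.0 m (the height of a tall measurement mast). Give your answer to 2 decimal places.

First find α: α = ln(V₂/V₁)/ln(z₂/z₁) = ln(8.86/5.1)/ln(21.3/4.0) = 0.55231/1.67241 = 0.3302
Extrapolate from 21.3 m to 101.0 m: V₃ = 8.86 × (101.0/21.3)^0.3302 = 8.86 × 1.6720 = 14.8136 m/s

14.81 m/s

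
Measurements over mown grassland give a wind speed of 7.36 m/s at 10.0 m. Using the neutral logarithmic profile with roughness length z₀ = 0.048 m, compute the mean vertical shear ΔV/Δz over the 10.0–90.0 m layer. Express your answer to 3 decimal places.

Log law: V₂ = V₁ · ln(z₂/z₀)/ln(z₁/z₀) = 7.36 × 7.5364/5.3391 = 10.3889 m/s
ΔV/Δz = (10.3889 − 7.36)/(90.0 − 10.0) = 3.0289/80.0000 = 0.03786 m/s/m

0.038 m/s/m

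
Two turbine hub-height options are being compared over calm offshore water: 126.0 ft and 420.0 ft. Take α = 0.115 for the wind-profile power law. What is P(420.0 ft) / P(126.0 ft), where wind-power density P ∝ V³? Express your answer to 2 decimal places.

Speed ratio: V_B/V_A = (z_B/z_A)^α = (420.0/126.0)^0.115 = (3.3333)^0.115 = 1.14850
Power-density ratio: P_B/P_A = (V_B/V_A)³ = (1.14850)³ = 1.51493

1.51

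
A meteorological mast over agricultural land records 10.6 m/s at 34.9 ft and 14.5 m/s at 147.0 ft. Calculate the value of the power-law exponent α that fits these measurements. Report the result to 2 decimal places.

Power law: V₂/V₁ = (z₂/z₁)^α ⇒ α = ln(V₂/V₁) / ln(z₂/z₁)
α = ln(14.5/10.6) / ln(147.0/34.9) = ln(1.3679) / ln(4.2120)
  = 0.31329 / 1.43795 = 0.21788

α ≈ 0.22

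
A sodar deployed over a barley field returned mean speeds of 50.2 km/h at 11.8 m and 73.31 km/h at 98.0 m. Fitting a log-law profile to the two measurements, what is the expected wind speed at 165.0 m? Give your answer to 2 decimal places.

79.00 km/h

Log law: V ∝ ln(z/z₀). From the pair, with r = V₁/V₂ = 0.68476,
ln z₀ = (ln z₁ − r·ln z₂)/(1 − r) = (2.4681 − 0.68476×4.5850)/0.31524 = -2.1302 → z₀ = 0.1188 m
V₃ = V₁ · ln(z₃/z₀)/ln(z₁/z₀) = 50.2 × 7.2361/4.5983 = 78.9976 km/h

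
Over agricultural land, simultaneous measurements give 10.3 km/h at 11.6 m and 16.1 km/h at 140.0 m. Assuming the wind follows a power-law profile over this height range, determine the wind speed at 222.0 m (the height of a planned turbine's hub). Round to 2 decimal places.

17.49 km/h

First find α: α = ln(V₂/V₁)/ln(z₂/z₁) = ln(16.1/10.3)/ln(140.0/11.6) = 0.44668/2.49064 = 0.1793
Extrapolate from 140.0 m to 222.0 m: V₃ = 16.1 × (222.0/140.0)^0.1793 = 16.1 × 1.0862 = 17.4878 km/h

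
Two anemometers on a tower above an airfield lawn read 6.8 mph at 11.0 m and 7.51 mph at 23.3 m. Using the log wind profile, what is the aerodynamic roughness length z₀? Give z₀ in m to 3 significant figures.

Log law: V(z) ∝ ln(z/z₀). With r = V₁/V₂ = 6.8/7.51 = 0.90546,
r · ln(z₂/z₀) = ln(z₁/z₀) ⇒ ln z₀ = (ln z₁ − r·ln z₂)/(1 − r)
ln z₀ = (2.39790 − 0.90546×3.14845) / 0.09454 = -4.7905
z₀ = exp(-4.7905) = 0.008308 m

z₀ ≈ 0.00831 m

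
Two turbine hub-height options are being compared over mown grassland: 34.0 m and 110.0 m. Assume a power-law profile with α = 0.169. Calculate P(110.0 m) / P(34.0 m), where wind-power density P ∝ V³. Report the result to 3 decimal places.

1.814

Speed ratio: V_B/V_A = (z_B/z_A)^α = (110.0/34.0)^0.169 = (3.2353)^0.169 = 1.21948
Power-density ratio: P_B/P_A = (V_B/V_A)³ = (1.21948)³ = 1.81354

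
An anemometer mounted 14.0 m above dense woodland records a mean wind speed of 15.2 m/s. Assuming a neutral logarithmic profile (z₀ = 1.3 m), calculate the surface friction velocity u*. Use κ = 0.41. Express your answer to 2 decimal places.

Log law: V(z) = (u*/κ) · ln(z/z₀) ⇒ u* = κ · V / ln(z/z₀)
u* = 0.41 × 15.2 / ln(14.0/1.3) = 0.41 × 15.2 / 2.3767
   = 6.2320 / 2.3767 = 2.6221 m/s

u* ≈ 2.62 m/s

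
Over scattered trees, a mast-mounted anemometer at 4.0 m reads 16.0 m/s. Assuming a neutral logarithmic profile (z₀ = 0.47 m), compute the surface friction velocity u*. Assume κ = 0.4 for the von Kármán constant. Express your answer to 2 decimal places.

Log law: V(z) = (u*/κ) · ln(z/z₀) ⇒ u* = κ · V / ln(z/z₀)
u* = 0.4 × 16.0 / ln(4.0/0.47) = 0.4 × 16.0 / 2.1413
   = 6.4000 / 2.1413 = 2.9888 m/s

u* ≈ 2.99 m/s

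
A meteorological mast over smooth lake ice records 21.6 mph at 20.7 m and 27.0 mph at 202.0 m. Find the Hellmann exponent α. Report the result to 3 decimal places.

Power law: V₂/V₁ = (z₂/z₁)^α ⇒ α = ln(V₂/V₁) / ln(z₂/z₁)
α = ln(27.0/21.6) / ln(202.0/20.7) = ln(1.2500) / ln(9.7585)
  = 0.22314 / 2.27813 = 0.09795

α ≈ 0.098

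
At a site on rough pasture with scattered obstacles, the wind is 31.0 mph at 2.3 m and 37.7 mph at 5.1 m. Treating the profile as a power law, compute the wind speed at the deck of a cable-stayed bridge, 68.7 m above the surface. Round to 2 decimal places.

71.43 mph

First find α: α = ln(V₂/V₁)/ln(z₂/z₁) = ln(37.7/31.0)/ln(5.1/2.3) = 0.19567/0.79633 = 0.2457
Extrapolate from 5.1 m to 68.7 m: V₃ = 37.7 × (68.7/5.1)^0.2457 = 37.7 × 1.8946 = 71.4253 mph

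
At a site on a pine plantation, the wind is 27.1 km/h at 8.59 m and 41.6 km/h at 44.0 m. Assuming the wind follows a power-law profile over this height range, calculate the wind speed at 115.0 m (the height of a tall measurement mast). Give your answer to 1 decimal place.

First find α: α = ln(V₂/V₁)/ln(z₂/z₁) = ln(41.6/27.1)/ln(44.0/8.59) = 0.42857/1.63359 = 0.2623
Extrapolate from 44.0 m to 115.0 m: V₃ = 41.6 × (115.0/44.0)^0.2623 = 41.6 × 1.2867 = 53.5249 km/h

53.5 km/h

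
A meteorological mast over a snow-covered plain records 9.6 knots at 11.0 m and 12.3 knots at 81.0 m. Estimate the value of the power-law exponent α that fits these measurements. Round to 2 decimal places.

α ≈ 0.12

Power law: V₂/V₁ = (z₂/z₁)^α ⇒ α = ln(V₂/V₁) / ln(z₂/z₁)
α = ln(12.3/9.6) / ln(81.0/11.0) = ln(1.2813) / ln(7.3636)
  = 0.24784 / 1.99655 = 0.12413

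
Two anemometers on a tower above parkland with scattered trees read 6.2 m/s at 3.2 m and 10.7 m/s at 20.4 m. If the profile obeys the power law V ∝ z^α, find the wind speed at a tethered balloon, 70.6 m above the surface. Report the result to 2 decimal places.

First find α: α = ln(V₂/V₁)/ln(z₂/z₁) = ln(10.7/6.2)/ln(20.4/3.2) = 0.54569/1.85238 = 0.2946
Extrapolate from 20.4 m to 70.6 m: V₃ = 10.7 × (70.6/20.4)^0.2946 = 10.7 × 1.4416 = 15.4248 m/s

15.42 m/s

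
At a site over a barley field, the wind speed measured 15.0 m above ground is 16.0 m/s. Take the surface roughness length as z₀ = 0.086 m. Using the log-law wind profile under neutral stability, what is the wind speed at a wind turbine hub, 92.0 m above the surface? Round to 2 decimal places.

Log law: V(z) ∝ ln(z/z₀), so V₂/V₁ = ln(z₂/z₀) / ln(z₁/z₀).
ln(92.0/0.086) = 6.9752, ln(15.0/0.086) = 5.1615
V₂ = 16.0 × 6.9752/5.1615 = 16.0 × 1.3514 = 21.6224 m/s

21.62 m/s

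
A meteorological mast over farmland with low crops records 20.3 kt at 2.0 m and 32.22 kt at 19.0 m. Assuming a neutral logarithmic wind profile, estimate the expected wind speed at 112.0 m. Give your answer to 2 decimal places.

41.61 kt

Log law: V ∝ ln(z/z₀). From the pair, with r = V₁/V₂ = 0.63004,
ln z₀ = (ln z₁ − r·ln z₂)/(1 − r) = (0.6931 − 0.63004×2.9444)/0.36996 = -3.1408 → z₀ = 0.04325 m
V₃ = V₁ · ln(z₃/z₀)/ln(z₁/z₀) = 20.3 × 7.8593/3.8340 = 41.6132 kt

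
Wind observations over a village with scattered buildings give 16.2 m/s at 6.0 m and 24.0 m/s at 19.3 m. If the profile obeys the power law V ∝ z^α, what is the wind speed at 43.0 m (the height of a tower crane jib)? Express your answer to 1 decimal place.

First find α: α = ln(V₂/V₁)/ln(z₂/z₁) = ln(24.0/16.2)/ln(19.3/6.0) = 0.39304/1.16835 = 0.3364
Extrapolate from 19.3 m to 43.0 m: V₃ = 24.0 × (43.0/19.3)^0.3364 = 24.0 × 1.3093 = 31.4233 m/s

31.4 m/s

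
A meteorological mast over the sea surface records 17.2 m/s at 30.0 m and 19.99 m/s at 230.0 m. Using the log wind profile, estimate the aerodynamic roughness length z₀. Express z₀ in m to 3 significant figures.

z₀ ≈ 0.000106 m

Log law: V(z) ∝ ln(z/z₀). With r = V₁/V₂ = 17.2/19.99 = 0.86043,
r · ln(z₂/z₀) = ln(z₁/z₀) ⇒ ln z₀ = (ln z₁ − r·ln z₂)/(1 − r)
ln z₀ = (3.40120 − 0.86043×5.43808) / 0.13957 = -9.1559
z₀ = exp(-9.1559) = 0.0001056 m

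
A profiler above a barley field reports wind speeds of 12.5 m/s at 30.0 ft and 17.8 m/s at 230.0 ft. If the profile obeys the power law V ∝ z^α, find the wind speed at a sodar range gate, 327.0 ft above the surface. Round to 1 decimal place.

First find α: α = ln(V₂/V₁)/ln(z₂/z₁) = ln(17.8/12.5)/ln(230.0/30.0) = 0.35347/2.03688 = 0.1735
Extrapolate from 230.0 ft to 327.0 ft: V₃ = 17.8 × (327.0/230.0)^0.1735 = 17.8 × 1.0630 = 18.9208 m/s

18.9 m/s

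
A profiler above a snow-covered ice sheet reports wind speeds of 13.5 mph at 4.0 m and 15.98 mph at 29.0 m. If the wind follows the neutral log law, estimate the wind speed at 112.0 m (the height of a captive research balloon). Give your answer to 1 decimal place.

17.7 mph

Log law: V ∝ ln(z/z₀). From the pair, with r = V₁/V₂ = 0.84481,
ln z₀ = (ln z₁ − r·ln z₂)/(1 − r) = (1.3863 − 0.84481×3.3673)/0.15519 = -9.3974 → z₀ = 0.00008294 m
V₃ = V₁ · ln(z₃/z₀)/ln(z₁/z₀) = 13.5 × 14.1159/10.7837 = 17.6716 mph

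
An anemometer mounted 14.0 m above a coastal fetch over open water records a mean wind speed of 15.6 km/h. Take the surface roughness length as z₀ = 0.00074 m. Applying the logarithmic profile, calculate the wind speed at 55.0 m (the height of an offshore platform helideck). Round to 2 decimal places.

17.77 km/h

Log law: V(z) ∝ ln(z/z₀), so V₂/V₁ = ln(z₂/z₀) / ln(z₁/z₀).
ln(55.0/0.00074) = 11.2162, ln(14.0/0.00074) = 9.8479
V₂ = 15.6 × 11.2162/9.8479 = 15.6 × 1.1389 = 17.7675 km/h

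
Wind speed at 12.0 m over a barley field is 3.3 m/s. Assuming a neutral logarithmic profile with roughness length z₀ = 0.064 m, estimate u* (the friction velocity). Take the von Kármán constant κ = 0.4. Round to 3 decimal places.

u* ≈ 0.252 m/s

Log law: V(z) = (u*/κ) · ln(z/z₀) ⇒ u* = κ · V / ln(z/z₀)
u* = 0.4 × 3.3 / ln(12.0/0.064) = 0.4 × 3.3 / 5.2338
   = 1.3200 / 5.2338 = 0.2522 m/s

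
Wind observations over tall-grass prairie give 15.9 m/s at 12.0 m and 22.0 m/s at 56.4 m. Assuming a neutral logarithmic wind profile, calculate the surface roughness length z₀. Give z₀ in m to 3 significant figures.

z₀ ≈ 0.212 m

Log law: V(z) ∝ ln(z/z₀). With r = V₁/V₂ = 15.9/22.0 = 0.72273,
r · ln(z₂/z₀) = ln(z₁/z₀) ⇒ ln z₀ = (ln z₁ − r·ln z₂)/(1 − r)
ln z₀ = (2.48491 − 0.72273×4.03247) / 0.27727 = -1.5489
z₀ = exp(-1.5489) = 0.2125 m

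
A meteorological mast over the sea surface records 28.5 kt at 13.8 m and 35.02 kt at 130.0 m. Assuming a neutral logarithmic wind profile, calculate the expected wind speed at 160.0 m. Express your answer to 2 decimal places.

35.62 kt

Log law: V ∝ ln(z/z₀). From the pair, with r = V₁/V₂ = 0.81382,
ln z₀ = (ln z₁ − r·ln z₂)/(1 − r) = (2.6247 − 0.81382×4.8675)/0.18618 = -7.1793 → z₀ = 0.0007622 m
V₃ = V₁ · ln(z₃/z₀)/ln(z₁/z₀) = 28.5 × 12.2544/9.8039 = 35.6236 kt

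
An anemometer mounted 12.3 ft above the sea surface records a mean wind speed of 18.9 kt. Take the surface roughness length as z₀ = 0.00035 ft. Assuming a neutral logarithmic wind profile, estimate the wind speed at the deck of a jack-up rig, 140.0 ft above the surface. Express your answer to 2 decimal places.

Log law: V(z) ∝ ln(z/z₀), so V₂/V₁ = ln(z₂/z₀) / ln(z₁/z₀).
ln(140.0/0.00035) = 12.8992, ln(12.3/0.00035) = 10.4672
V₂ = 18.9 × 12.8992/10.4672 = 18.9 × 1.2323 = 23.2914 kt

23.29 kt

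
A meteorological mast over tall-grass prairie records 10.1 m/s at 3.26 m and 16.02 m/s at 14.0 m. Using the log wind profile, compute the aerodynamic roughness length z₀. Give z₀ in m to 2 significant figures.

Log law: V(z) ∝ ln(z/z₀). With r = V₁/V₂ = 10.1/16.02 = 0.63046,
r · ln(z₂/z₀) = ln(z₁/z₀) ⇒ ln z₀ = (ln z₁ − r·ln z₂)/(1 − r)
ln z₀ = (1.18173 − 0.63046×2.63906) / 0.36954 = -1.3046
z₀ = exp(-1.3046) = 0.2713 m

z₀ ≈ 0.27 m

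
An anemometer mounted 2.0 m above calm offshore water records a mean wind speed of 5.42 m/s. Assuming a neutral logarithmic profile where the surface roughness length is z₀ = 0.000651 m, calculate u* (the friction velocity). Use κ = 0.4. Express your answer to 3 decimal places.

Log law: V(z) = (u*/κ) · ln(z/z₀) ⇒ u* = κ · V / ln(z/z₀)
u* = 0.4 × 5.42 / ln(2.0/0.000651) = 0.4 × 5.42 / 8.0301
   = 2.1680 / 8.0301 = 0.2700 m/s

u* ≈ 0.270 m/s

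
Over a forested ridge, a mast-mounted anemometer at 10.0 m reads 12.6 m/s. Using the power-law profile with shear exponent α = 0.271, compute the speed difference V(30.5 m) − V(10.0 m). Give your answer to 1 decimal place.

Power law: V₂ = V₁ · (z₂/z₁)^α = 12.6 × (3.0500)^0.271 = 17.0457 m/s
ΔV = 17.0457 − 12.6 = 4.4457 m/s

4.4 m/s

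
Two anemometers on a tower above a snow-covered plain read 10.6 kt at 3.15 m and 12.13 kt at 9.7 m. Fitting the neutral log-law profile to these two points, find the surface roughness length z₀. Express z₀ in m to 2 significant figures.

z₀ ≈ 0.0013 m

Log law: V(z) ∝ ln(z/z₀). With r = V₁/V₂ = 10.6/12.13 = 0.87387,
r · ln(z₂/z₀) = ln(z₁/z₀) ⇒ ln z₀ = (ln z₁ − r·ln z₂)/(1 − r)
ln z₀ = (1.14740 − 0.87387×2.27213) / 0.12613 = -6.6448
z₀ = exp(-6.6448) = 0.001301 m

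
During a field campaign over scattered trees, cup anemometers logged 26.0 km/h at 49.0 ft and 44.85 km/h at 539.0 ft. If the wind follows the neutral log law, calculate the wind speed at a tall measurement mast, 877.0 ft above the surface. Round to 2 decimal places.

Log law: V ∝ ln(z/z₀). From the pair, with r = V₁/V₂ = 0.57971,
ln z₀ = (ln z₁ − r·ln z₂)/(1 − r) = (3.8918 − 0.57971×6.2897)/0.42029 = 0.5844 → z₀ = 1.794 ft
V₃ = V₁ · ln(z₃/z₀)/ln(z₁/z₀) = 26.0 × 6.1921/3.3074 = 48.6767 km/h

48.68 km/h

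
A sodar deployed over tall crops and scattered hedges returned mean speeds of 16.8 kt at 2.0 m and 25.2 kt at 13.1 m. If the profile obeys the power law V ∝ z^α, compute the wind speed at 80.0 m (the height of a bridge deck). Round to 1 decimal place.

37.2 kt

First find α: α = ln(V₂/V₁)/ln(z₂/z₁) = ln(25.2/16.8)/ln(13.1/2.0) = 0.40547/1.87947 = 0.2157
Extrapolate from 13.1 m to 80.0 m: V₃ = 25.2 × (80.0/13.1)^0.2157 = 25.2 × 1.4775 = 37.2330 kt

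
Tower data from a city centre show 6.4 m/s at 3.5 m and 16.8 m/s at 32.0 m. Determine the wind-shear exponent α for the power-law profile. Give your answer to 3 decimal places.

α ≈ 0.436

Power law: V₂/V₁ = (z₂/z₁)^α ⇒ α = ln(V₂/V₁) / ln(z₂/z₁)
α = ln(16.8/6.4) / ln(32.0/3.5) = ln(2.6250) / ln(9.1429)
  = 0.96508 / 2.21297 = 0.43610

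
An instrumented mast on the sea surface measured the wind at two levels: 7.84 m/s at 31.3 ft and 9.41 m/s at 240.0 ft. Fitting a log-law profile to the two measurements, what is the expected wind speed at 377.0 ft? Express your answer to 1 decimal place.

Log law: V ∝ ln(z/z₀). From the pair, with r = V₁/V₂ = 0.83316,
ln z₀ = (ln z₁ − r·ln z₂)/(1 − r) = (3.4436 − 0.83316×5.4806)/0.16684 = -6.7285 → z₀ = 0.001196 ft
V₃ = V₁ · ln(z₃/z₀)/ln(z₁/z₀) = 7.84 × 12.6608/10.1721 = 9.7581 m/s

9.8 m/s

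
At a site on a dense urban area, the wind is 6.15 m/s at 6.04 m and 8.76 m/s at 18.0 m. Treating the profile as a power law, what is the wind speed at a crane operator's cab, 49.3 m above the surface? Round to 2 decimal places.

First find α: α = ln(V₂/V₁)/ln(z₂/z₁) = ln(8.76/6.15)/ln(18.0/6.04) = 0.35374/1.09197 = 0.3240
Extrapolate from 18.0 m to 49.3 m: V₃ = 8.76 × (49.3/18.0)^0.3240 = 8.76 × 1.3860 = 12.1411 m/s

12.14 m/s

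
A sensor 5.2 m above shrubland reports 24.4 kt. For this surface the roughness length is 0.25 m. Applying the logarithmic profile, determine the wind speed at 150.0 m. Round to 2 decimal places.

51.43 kt

Log law: V(z) ∝ ln(z/z₀), so V₂/V₁ = ln(z₂/z₀) / ln(z₁/z₀).
ln(150.0/0.25) = 6.3969, ln(5.2/0.25) = 3.0350
V₂ = 24.4 × 6.3969/3.0350 = 24.4 × 2.1078 = 51.4292 kt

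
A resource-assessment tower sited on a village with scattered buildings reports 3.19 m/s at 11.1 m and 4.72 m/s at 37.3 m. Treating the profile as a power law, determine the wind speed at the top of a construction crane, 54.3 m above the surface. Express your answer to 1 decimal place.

5.3 m/s

First find α: α = ln(V₂/V₁)/ln(z₂/z₁) = ln(4.72/3.19)/ln(37.3/11.1) = 0.39179/1.21205 = 0.3232
Extrapolate from 37.3 m to 54.3 m: V₃ = 4.72 × (54.3/37.3)^0.3232 = 4.72 × 1.1291 = 5.3292 m/s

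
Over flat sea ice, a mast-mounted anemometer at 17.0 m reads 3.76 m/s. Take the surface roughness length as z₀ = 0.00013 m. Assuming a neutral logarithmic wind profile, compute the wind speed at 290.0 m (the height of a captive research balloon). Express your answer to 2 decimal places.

4.67 m/s

Log law: V(z) ∝ ln(z/z₀), so V₂/V₁ = ln(z₂/z₀) / ln(z₁/z₀).
ln(290.0/0.00013) = 14.6179, ln(17.0/0.00013) = 11.7812
V₂ = 3.76 × 14.6179/11.7812 = 3.76 × 1.2408 = 4.6653 m/s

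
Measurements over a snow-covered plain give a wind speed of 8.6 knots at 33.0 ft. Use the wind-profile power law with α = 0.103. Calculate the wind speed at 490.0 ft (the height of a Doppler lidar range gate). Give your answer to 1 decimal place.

11.4 knots

Power-law profile: V₂ = V₁ · (z₂/z₁)^α
V₂ = 8.6 × (490.0/33.0)^0.103 = 8.6 × (14.8485)^0.103
    = 8.6 × 1.3203 = 11.3549 knots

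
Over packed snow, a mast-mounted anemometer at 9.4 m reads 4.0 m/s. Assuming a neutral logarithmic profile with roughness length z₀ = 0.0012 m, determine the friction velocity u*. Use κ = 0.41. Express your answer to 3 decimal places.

u* ≈ 0.183 m/s

Log law: V(z) = (u*/κ) · ln(z/z₀) ⇒ u* = κ · V / ln(z/z₀)
u* = 0.41 × 4.0 / ln(9.4/0.0012) = 0.41 × 4.0 / 8.9661
   = 1.6400 / 8.9661 = 0.1829 m/s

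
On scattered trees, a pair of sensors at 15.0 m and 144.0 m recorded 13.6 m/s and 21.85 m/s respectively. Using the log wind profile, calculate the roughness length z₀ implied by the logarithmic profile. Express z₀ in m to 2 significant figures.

Log law: V(z) ∝ ln(z/z₀). With r = V₁/V₂ = 13.6/21.85 = 0.62243,
r · ln(z₂/z₀) = ln(z₁/z₀) ⇒ ln z₀ = (ln z₁ − r·ln z₂)/(1 − r)
ln z₀ = (2.70805 − 0.62243×4.96981) / 0.37757 = -1.0204
z₀ = exp(-1.0204) = 0.3604 m

z₀ ≈ 0.36 m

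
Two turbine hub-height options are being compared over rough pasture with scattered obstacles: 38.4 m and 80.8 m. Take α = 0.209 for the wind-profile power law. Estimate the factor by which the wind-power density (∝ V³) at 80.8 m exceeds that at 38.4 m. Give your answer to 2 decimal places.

Speed ratio: V_B/V_A = (z_B/z_A)^α = (80.8/38.4)^0.209 = (2.1042)^0.209 = 1.16822
Power-density ratio: P_B/P_A = (V_B/V_A)³ = (1.16822)³ = 1.59430

1.59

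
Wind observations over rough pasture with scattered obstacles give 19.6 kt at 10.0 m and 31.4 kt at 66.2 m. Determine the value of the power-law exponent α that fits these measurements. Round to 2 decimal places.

α ≈ 0.25

Power law: V₂/V₁ = (z₂/z₁)^α ⇒ α = ln(V₂/V₁) / ln(z₂/z₁)
α = ln(31.4/19.6) / ln(66.2/10.0) = ln(1.6020) / ln(6.6200)
  = 0.47128 / 1.89010 = 0.24934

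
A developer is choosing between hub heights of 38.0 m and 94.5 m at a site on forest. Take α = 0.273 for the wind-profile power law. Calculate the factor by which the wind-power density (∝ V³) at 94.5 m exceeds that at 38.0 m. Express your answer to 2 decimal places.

2.11

Speed ratio: V_B/V_A = (z_B/z_A)^α = (94.5/38.0)^0.273 = (2.4868)^0.273 = 1.28237
Power-density ratio: P_B/P_A = (V_B/V_A)³ = (1.28237)³ = 2.10880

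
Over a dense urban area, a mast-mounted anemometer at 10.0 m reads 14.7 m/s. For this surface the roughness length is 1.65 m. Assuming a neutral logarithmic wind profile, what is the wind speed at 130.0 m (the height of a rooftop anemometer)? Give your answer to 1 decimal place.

35.6 m/s

Log law: V(z) ∝ ln(z/z₀), so V₂/V₁ = ln(z₂/z₀) / ln(z₁/z₀).
ln(130.0/1.65) = 4.3668, ln(10.0/1.65) = 1.8018
V₂ = 14.7 × 4.3668/1.8018 = 14.7 × 2.4235 = 35.6260 m/s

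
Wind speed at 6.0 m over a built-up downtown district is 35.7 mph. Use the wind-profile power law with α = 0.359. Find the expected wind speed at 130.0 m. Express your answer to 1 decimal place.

107.7 mph

Power-law profile: V₂ = V₁ · (z₂/z₁)^α
V₂ = 35.7 × (130.0/6.0)^0.359 = 35.7 × (21.6667)^0.359
    = 35.7 × 3.0168 = 107.7005 mph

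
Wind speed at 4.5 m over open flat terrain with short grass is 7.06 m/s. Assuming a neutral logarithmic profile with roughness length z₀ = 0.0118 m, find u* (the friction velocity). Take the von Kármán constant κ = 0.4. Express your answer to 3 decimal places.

Log law: V(z) = (u*/κ) · ln(z/z₀) ⇒ u* = κ · V / ln(z/z₀)
u* = 0.4 × 7.06 / ln(4.5/0.0118) = 0.4 × 7.06 / 5.9437
   = 2.8240 / 5.9437 = 0.4751 m/s

u* ≈ 0.475 m/s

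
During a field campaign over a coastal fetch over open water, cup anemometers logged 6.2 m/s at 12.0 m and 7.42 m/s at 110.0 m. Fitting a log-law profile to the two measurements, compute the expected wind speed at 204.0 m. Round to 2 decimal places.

7.76 m/s

Log law: V ∝ ln(z/z₀). From the pair, with r = V₁/V₂ = 0.83558,
ln z₀ = (ln z₁ − r·ln z₂)/(1 − r) = (2.4849 − 0.83558×4.7005)/0.16442 = -8.7746 → z₀ = 0.0001546 m
V₃ = V₁ · ln(z₃/z₀)/ln(z₁/z₀) = 6.2 × 14.0927/11.2595 = 7.7601 m/s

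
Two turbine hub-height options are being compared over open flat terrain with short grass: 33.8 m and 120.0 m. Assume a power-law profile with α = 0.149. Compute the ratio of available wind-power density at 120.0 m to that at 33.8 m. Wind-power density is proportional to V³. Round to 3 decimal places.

1.762

Speed ratio: V_B/V_A = (z_B/z_A)^α = (120.0/33.8)^0.149 = (3.5503)^0.149 = 1.20778
Power-density ratio: P_B/P_A = (V_B/V_A)³ = (1.20778)³ = 1.76185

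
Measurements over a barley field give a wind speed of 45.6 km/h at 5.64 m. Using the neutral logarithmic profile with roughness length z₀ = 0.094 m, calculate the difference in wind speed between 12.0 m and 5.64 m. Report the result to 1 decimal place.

8.4 km/h

Log law: V₂ = V₁ · ln(z₂/z₀)/ln(z₁/z₀) = 45.6 × 4.8494/4.0943 = 54.0089 km/h
ΔV = 54.0089 − 45.6 = 8.4089 km/h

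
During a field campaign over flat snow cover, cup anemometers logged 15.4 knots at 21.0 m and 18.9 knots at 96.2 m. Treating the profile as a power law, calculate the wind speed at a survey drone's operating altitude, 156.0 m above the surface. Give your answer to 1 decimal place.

20.2 knots

First find α: α = ln(V₂/V₁)/ln(z₂/z₁) = ln(18.9/15.4)/ln(96.2/21.0) = 0.20479/1.52191 = 0.1346
Extrapolate from 96.2 m to 156.0 m: V₃ = 18.9 × (156.0/96.2)^0.1346 = 18.9 × 1.0672 = 20.1704 knots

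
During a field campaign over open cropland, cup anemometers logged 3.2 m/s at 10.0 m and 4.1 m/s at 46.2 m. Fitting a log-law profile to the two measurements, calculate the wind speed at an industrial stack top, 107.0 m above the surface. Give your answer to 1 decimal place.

4.6 m/s

Log law: V ∝ ln(z/z₀). From the pair, with r = V₁/V₂ = 0.78049,
ln z₀ = (ln z₁ − r·ln z₂)/(1 − r) = (2.3026 − 0.78049×3.8330)/0.21951 = -3.1388 → z₀ = 0.04333 m
V₃ = V₁ · ln(z₃/z₀)/ln(z₁/z₀) = 3.2 × 7.8116/5.4414 = 4.5939 m/s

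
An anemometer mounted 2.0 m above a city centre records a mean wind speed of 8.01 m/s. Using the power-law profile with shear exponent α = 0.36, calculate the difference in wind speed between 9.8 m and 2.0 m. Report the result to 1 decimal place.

Power law: V₂ = V₁ · (z₂/z₁)^α = 8.01 × (4.9000)^0.36 = 14.1939 m/s
ΔV = 14.1939 − 8.01 = 6.1839 m/s

6.2 m/s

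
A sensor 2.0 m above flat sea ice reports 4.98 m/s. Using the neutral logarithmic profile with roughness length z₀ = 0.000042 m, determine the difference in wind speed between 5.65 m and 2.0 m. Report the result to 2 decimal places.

Log law: V₂ = V₁ · ln(z₂/z₀)/ln(z₁/z₀) = 4.98 × 11.8095/10.7710 = 5.4602 m/s
ΔV = 5.4602 − 4.98 = 0.4802 m/s

0.48 m/s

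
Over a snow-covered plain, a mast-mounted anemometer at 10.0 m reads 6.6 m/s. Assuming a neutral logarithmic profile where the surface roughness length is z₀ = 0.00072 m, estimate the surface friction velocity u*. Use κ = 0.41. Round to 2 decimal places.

u* ≈ 0.28 m/s

Log law: V(z) = (u*/κ) · ln(z/z₀) ⇒ u* = κ · V / ln(z/z₀)
u* = 0.41 × 6.6 / ln(10.0/0.00072) = 0.41 × 6.6 / 9.5388
   = 2.7060 / 9.5388 = 0.2837 m/s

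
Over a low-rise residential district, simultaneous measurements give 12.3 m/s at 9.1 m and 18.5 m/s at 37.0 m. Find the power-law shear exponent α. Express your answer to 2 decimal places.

Power law: V₂/V₁ = (z₂/z₁)^α ⇒ α = ln(V₂/V₁) / ln(z₂/z₁)
α = ln(18.5/12.3) / ln(37.0/9.1) = ln(1.5041) / ln(4.0659)
  = 0.40817 / 1.40264 = 0.29100

α ≈ 0.29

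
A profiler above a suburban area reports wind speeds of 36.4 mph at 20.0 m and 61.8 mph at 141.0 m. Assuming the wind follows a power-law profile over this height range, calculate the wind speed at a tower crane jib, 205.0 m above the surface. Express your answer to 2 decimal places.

68.40 mph

First find α: α = ln(V₂/V₁)/ln(z₂/z₁) = ln(61.8/36.4)/ln(141.0/20.0) = 0.52933/1.95303 = 0.2710
Extrapolate from 141.0 m to 205.0 m: V₃ = 61.8 × (205.0/141.0)^0.2710 = 61.8 × 1.1068 = 68.3976 mph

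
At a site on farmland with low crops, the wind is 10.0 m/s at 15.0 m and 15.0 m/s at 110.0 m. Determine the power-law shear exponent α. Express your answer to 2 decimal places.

α ≈ 0.20

Power law: V₂/V₁ = (z₂/z₁)^α ⇒ α = ln(V₂/V₁) / ln(z₂/z₁)
α = ln(15.0/10.0) / ln(110.0/15.0) = ln(1.5000) / ln(7.3333)
  = 0.40547 / 1.99243 = 0.20350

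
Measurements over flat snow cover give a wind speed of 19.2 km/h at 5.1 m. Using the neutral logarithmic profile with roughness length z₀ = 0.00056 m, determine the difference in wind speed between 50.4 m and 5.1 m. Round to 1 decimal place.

4.8 km/h

Log law: V₂ = V₁ · ln(z₂/z₀)/ln(z₁/z₀) = 19.2 × 11.4076/9.1168 = 24.0243 km/h
ΔV = 24.0243 − 19.2 = 4.8243 km/h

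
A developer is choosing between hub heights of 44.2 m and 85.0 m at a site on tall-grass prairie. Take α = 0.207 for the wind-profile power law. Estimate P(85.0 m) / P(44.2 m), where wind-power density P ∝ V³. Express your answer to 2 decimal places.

1.50

Speed ratio: V_B/V_A = (z_B/z_A)^α = (85.0/44.2)^0.207 = (1.9231)^0.207 = 1.14495
Power-density ratio: P_B/P_A = (V_B/V_A)³ = (1.14495)³ = 1.50094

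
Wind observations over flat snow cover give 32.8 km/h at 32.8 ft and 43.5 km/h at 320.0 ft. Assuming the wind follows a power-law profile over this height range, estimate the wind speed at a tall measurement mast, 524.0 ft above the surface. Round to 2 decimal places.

First find α: α = ln(V₂/V₁)/ln(z₂/z₁) = ln(43.5/32.8)/ln(320.0/32.8) = 0.28233/2.27789 = 0.1239
Extrapolate from 320.0 ft to 524.0 ft: V₃ = 43.5 × (524.0/320.0)^0.1239 = 43.5 × 1.0630 = 46.2419 km/h

46.24 km/h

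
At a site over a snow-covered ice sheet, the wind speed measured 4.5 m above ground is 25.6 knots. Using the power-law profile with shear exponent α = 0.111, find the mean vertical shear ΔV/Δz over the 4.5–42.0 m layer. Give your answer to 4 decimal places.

Power law: V₂ = V₁ · (z₂/z₁)^α = 25.6 × (9.3333)^0.111 = 32.8030 knots
ΔV/Δz = (32.8030 − 25.6)/(42.0 − 4.5) = 7.2030/37.5000 = 0.19208 knots/m

0.1921 knots/m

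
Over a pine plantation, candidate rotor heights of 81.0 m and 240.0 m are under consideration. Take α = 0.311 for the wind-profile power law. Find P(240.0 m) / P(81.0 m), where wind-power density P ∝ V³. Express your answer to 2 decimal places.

Speed ratio: V_B/V_A = (z_B/z_A)^α = (240.0/81.0)^0.311 = (2.9630)^0.311 = 1.40187
Power-density ratio: P_B/P_A = (V_B/V_A)³ = (1.40187)³ = 2.75499

2.75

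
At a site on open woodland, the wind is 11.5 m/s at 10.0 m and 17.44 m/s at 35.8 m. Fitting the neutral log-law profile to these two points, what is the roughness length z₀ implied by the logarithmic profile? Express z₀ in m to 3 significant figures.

z₀ ≈ 0.847 m

Log law: V(z) ∝ ln(z/z₀). With r = V₁/V₂ = 11.5/17.44 = 0.65940,
r · ln(z₂/z₀) = ln(z₁/z₀) ⇒ ln z₀ = (ln z₁ − r·ln z₂)/(1 − r)
ln z₀ = (2.30259 − 0.65940×3.57795) / 0.34060 = -0.1666
z₀ = exp(-0.1666) = 0.8466 m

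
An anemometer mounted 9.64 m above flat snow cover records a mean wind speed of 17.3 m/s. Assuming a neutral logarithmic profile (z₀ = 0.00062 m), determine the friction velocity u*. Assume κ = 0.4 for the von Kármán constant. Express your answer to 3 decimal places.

Log law: V(z) = (u*/κ) · ln(z/z₀) ⇒ u* = κ · V / ln(z/z₀)
u* = 0.4 × 17.3 / ln(9.64/0.00062) = 0.4 × 17.3 / 9.6517
   = 6.9200 / 9.6517 = 0.7170 m/s

u* ≈ 0.717 m/s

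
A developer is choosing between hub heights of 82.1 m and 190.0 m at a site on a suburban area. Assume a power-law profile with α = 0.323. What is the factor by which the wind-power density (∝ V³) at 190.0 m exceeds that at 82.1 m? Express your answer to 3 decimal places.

2.255

Speed ratio: V_B/V_A = (z_B/z_A)^α = (190.0/82.1)^0.323 = (2.3143)^0.323 = 1.31131
Power-density ratio: P_B/P_A = (V_B/V_A)³ = (1.31131)³ = 2.25483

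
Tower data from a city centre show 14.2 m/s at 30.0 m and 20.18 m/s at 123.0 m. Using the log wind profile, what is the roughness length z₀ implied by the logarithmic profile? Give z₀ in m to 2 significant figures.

Log law: V(z) ∝ ln(z/z₀). With r = V₁/V₂ = 14.2/20.18 = 0.70367,
r · ln(z₂/z₀) = ln(z₁/z₀) ⇒ ln z₀ = (ln z₁ − r·ln z₂)/(1 − r)
ln z₀ = (3.40120 − 0.70367×4.81218) / 0.29633 = 0.0507
z₀ = exp(0.0507) = 1.052 m

z₀ ≈ 1.1 m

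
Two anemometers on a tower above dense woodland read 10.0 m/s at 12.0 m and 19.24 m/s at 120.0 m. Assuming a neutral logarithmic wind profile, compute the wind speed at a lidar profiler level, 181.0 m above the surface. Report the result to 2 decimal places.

20.89 m/s

Log law: V ∝ ln(z/z₀). From the pair, with r = V₁/V₂ = 0.51975,
ln z₀ = (ln z₁ − r·ln z₂)/(1 − r) = (2.4849 − 0.51975×4.7875)/0.48025 = -0.0071 → z₀ = 0.9930 m
V₃ = V₁ · ln(z₃/z₀)/ln(z₁/z₀) = 10.0 × 5.2056/2.4920 = 20.8893 m/s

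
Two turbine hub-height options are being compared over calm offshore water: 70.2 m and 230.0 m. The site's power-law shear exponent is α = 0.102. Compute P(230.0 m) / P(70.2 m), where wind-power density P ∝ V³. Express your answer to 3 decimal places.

Speed ratio: V_B/V_A = (z_B/z_A)^α = (230.0/70.2)^0.102 = (3.2764)^0.102 = 1.12868
Power-density ratio: P_B/P_A = (V_B/V_A)³ = (1.12868)³ = 1.43784

1.438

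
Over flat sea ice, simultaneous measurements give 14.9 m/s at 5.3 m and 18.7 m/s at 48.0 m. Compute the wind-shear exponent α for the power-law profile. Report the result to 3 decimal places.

Power law: V₂/V₁ = (z₂/z₁)^α ⇒ α = ln(V₂/V₁) / ln(z₂/z₁)
α = ln(18.7/14.9) / ln(48.0/5.3) = ln(1.2550) / ln(9.0566)
  = 0.22716 / 2.20349 = 0.10309

α ≈ 0.103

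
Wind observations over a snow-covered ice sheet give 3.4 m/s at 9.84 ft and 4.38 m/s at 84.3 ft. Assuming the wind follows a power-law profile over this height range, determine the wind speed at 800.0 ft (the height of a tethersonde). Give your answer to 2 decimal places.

5.71 m/s

First find α: α = ln(V₂/V₁)/ln(z₂/z₁) = ln(4.38/3.4)/ln(84.3/9.84) = 0.25327/2.14793 = 0.1179
Extrapolate from 84.3 ft to 800.0 ft: V₃ = 4.38 × (800.0/84.3)^0.1179 = 4.38 × 1.3039 = 5.7109 m/s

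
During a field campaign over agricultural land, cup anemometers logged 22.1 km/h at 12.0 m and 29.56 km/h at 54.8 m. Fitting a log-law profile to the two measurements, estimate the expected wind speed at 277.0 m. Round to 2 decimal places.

Log law: V ∝ ln(z/z₀). From the pair, with r = V₁/V₂ = 0.74763,
ln z₀ = (ln z₁ − r·ln z₂)/(1 − r) = (2.4849 − 0.74763×4.0037)/0.25237 = -2.0144 → z₀ = 0.1334 m
V₃ = V₁ · ln(z₃/z₀)/ln(z₁/z₀) = 22.1 × 7.6385/4.4993 = 37.5188 km/h

37.52 km/h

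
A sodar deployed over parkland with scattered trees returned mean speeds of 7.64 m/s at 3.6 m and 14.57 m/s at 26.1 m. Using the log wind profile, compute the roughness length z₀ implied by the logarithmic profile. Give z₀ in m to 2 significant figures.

Log law: V(z) ∝ ln(z/z₀). With r = V₁/V₂ = 7.64/14.57 = 0.52437,
r · ln(z₂/z₀) = ln(z₁/z₀) ⇒ ln z₀ = (ln z₁ − r·ln z₂)/(1 − r)
ln z₀ = (1.28093 − 0.52437×3.26194) / 0.47563 = -0.9030
z₀ = exp(-0.9030) = 0.4053 m

z₀ ≈ 0.41 m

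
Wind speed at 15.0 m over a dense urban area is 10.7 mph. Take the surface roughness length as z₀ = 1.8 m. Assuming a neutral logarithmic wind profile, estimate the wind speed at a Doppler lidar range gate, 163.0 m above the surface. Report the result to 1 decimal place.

22.7 mph

Log law: V(z) ∝ ln(z/z₀), so V₂/V₁ = ln(z₂/z₀) / ln(z₁/z₀).
ln(163.0/1.8) = 4.5060, ln(15.0/1.8) = 2.1203
V₂ = 10.7 × 4.5060/2.1203 = 10.7 × 2.1252 = 22.7395 mph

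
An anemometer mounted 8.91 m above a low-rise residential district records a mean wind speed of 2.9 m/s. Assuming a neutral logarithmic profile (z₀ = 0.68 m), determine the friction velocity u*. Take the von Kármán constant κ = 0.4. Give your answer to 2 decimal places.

u* ≈ 0.45 m/s

Log law: V(z) = (u*/κ) · ln(z/z₀) ⇒ u* = κ · V / ln(z/z₀)
u* = 0.4 × 2.9 / ln(8.91/0.68) = 0.4 × 2.9 / 2.5728
   = 1.1600 / 2.5728 = 0.4509 m/s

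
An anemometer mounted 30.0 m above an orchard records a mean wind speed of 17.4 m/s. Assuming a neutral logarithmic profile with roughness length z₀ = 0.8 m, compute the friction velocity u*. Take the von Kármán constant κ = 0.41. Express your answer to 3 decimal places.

Log law: V(z) = (u*/κ) · ln(z/z₀) ⇒ u* = κ · V / ln(z/z₀)
u* = 0.41 × 17.4 / ln(30.0/0.8) = 0.41 × 17.4 / 3.6243
   = 7.1340 / 3.6243 = 1.9684 m/s

u* ≈ 1.968 m/s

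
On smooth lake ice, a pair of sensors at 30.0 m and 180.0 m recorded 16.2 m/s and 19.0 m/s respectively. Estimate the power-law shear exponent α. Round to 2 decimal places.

α ≈ 0.09

Power law: V₂/V₁ = (z₂/z₁)^α ⇒ α = ln(V₂/V₁) / ln(z₂/z₁)
α = ln(19.0/16.2) / ln(180.0/30.0) = ln(1.1728) / ln(6.0000)
  = 0.15943 / 1.79176 = 0.08898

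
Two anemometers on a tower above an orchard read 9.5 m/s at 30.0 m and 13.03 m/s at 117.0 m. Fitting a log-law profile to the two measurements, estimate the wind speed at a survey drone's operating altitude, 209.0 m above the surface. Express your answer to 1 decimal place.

14.5 m/s

Log law: V ∝ ln(z/z₀). From the pair, with r = V₁/V₂ = 0.72909,
ln z₀ = (ln z₁ − r·ln z₂)/(1 − r) = (3.4012 − 0.72909×4.7622)/0.27091 = -0.2615 → z₀ = 0.7699 m
V₃ = V₁ · ln(z₃/z₀)/ln(z₁/z₀) = 9.5 × 5.6038/3.6627 = 14.5348 m/s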